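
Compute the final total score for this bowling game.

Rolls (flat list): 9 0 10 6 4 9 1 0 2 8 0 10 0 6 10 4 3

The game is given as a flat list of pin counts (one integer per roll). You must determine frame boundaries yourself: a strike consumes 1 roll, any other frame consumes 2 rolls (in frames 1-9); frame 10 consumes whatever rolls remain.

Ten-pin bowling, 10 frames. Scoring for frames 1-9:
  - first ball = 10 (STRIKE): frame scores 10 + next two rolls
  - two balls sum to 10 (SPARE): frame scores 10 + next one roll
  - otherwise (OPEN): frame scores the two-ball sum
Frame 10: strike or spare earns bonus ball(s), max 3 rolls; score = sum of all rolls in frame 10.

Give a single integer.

Answer: 114

Derivation:
Frame 1: OPEN (9+0=9). Cumulative: 9
Frame 2: STRIKE. 10 + next two rolls (6+4) = 20. Cumulative: 29
Frame 3: SPARE (6+4=10). 10 + next roll (9) = 19. Cumulative: 48
Frame 4: SPARE (9+1=10). 10 + next roll (0) = 10. Cumulative: 58
Frame 5: OPEN (0+2=2). Cumulative: 60
Frame 6: OPEN (8+0=8). Cumulative: 68
Frame 7: STRIKE. 10 + next two rolls (0+6) = 16. Cumulative: 84
Frame 8: OPEN (0+6=6). Cumulative: 90
Frame 9: STRIKE. 10 + next two rolls (4+3) = 17. Cumulative: 107
Frame 10: OPEN. Sum of all frame-10 rolls (4+3) = 7. Cumulative: 114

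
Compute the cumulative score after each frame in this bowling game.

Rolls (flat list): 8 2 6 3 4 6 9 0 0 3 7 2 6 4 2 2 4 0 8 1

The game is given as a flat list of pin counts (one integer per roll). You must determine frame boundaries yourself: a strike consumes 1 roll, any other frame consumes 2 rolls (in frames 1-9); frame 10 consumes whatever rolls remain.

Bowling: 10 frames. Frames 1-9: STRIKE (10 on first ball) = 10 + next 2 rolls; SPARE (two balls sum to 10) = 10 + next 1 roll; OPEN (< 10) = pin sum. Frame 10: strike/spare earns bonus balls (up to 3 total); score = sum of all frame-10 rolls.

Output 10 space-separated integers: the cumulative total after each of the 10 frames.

Answer: 16 25 44 53 56 65 77 81 85 94

Derivation:
Frame 1: SPARE (8+2=10). 10 + next roll (6) = 16. Cumulative: 16
Frame 2: OPEN (6+3=9). Cumulative: 25
Frame 3: SPARE (4+6=10). 10 + next roll (9) = 19. Cumulative: 44
Frame 4: OPEN (9+0=9). Cumulative: 53
Frame 5: OPEN (0+3=3). Cumulative: 56
Frame 6: OPEN (7+2=9). Cumulative: 65
Frame 7: SPARE (6+4=10). 10 + next roll (2) = 12. Cumulative: 77
Frame 8: OPEN (2+2=4). Cumulative: 81
Frame 9: OPEN (4+0=4). Cumulative: 85
Frame 10: OPEN. Sum of all frame-10 rolls (8+1) = 9. Cumulative: 94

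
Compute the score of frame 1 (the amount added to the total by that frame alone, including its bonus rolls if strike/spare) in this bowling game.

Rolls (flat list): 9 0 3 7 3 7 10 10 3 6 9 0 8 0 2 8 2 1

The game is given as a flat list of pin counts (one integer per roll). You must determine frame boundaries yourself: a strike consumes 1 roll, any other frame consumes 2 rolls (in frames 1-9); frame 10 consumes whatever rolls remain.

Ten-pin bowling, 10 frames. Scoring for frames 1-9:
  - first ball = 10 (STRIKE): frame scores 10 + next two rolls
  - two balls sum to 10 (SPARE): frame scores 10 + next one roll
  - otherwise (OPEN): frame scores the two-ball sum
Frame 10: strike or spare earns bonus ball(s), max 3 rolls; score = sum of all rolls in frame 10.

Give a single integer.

Answer: 9

Derivation:
Frame 1: OPEN (9+0=9). Cumulative: 9
Frame 2: SPARE (3+7=10). 10 + next roll (3) = 13. Cumulative: 22
Frame 3: SPARE (3+7=10). 10 + next roll (10) = 20. Cumulative: 42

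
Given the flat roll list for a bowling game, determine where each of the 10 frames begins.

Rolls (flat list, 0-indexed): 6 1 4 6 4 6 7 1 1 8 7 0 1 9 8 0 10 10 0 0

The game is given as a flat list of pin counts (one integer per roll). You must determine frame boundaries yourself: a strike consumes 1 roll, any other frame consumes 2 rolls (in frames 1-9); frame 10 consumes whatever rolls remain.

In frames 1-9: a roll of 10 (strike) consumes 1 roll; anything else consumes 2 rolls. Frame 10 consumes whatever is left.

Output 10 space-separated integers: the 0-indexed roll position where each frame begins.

Answer: 0 2 4 6 8 10 12 14 16 17

Derivation:
Frame 1 starts at roll index 0: rolls=6,1 (sum=7), consumes 2 rolls
Frame 2 starts at roll index 2: rolls=4,6 (sum=10), consumes 2 rolls
Frame 3 starts at roll index 4: rolls=4,6 (sum=10), consumes 2 rolls
Frame 4 starts at roll index 6: rolls=7,1 (sum=8), consumes 2 rolls
Frame 5 starts at roll index 8: rolls=1,8 (sum=9), consumes 2 rolls
Frame 6 starts at roll index 10: rolls=7,0 (sum=7), consumes 2 rolls
Frame 7 starts at roll index 12: rolls=1,9 (sum=10), consumes 2 rolls
Frame 8 starts at roll index 14: rolls=8,0 (sum=8), consumes 2 rolls
Frame 9 starts at roll index 16: roll=10 (strike), consumes 1 roll
Frame 10 starts at roll index 17: 3 remaining rolls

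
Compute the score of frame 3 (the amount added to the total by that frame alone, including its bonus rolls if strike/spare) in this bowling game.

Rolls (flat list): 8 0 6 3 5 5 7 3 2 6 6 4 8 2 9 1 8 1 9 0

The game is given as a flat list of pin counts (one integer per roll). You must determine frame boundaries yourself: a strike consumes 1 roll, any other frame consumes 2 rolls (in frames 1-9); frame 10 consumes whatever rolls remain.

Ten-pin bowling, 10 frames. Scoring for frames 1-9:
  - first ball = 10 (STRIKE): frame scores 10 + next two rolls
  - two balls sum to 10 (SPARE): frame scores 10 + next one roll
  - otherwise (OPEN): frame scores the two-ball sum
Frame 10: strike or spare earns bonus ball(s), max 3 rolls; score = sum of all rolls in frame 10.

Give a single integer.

Frame 1: OPEN (8+0=8). Cumulative: 8
Frame 2: OPEN (6+3=9). Cumulative: 17
Frame 3: SPARE (5+5=10). 10 + next roll (7) = 17. Cumulative: 34
Frame 4: SPARE (7+3=10). 10 + next roll (2) = 12. Cumulative: 46
Frame 5: OPEN (2+6=8). Cumulative: 54

Answer: 17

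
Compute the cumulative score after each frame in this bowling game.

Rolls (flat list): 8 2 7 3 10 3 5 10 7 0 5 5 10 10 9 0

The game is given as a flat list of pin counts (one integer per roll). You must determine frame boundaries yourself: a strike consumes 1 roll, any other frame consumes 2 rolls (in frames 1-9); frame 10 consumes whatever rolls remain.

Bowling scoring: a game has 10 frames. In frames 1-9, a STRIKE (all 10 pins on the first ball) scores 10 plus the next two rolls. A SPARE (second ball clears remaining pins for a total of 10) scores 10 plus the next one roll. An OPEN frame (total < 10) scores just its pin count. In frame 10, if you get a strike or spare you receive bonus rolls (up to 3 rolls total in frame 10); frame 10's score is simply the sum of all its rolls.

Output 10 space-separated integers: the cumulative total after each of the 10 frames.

Answer: 17 37 55 63 80 87 107 136 155 164

Derivation:
Frame 1: SPARE (8+2=10). 10 + next roll (7) = 17. Cumulative: 17
Frame 2: SPARE (7+3=10). 10 + next roll (10) = 20. Cumulative: 37
Frame 3: STRIKE. 10 + next two rolls (3+5) = 18. Cumulative: 55
Frame 4: OPEN (3+5=8). Cumulative: 63
Frame 5: STRIKE. 10 + next two rolls (7+0) = 17. Cumulative: 80
Frame 6: OPEN (7+0=7). Cumulative: 87
Frame 7: SPARE (5+5=10). 10 + next roll (10) = 20. Cumulative: 107
Frame 8: STRIKE. 10 + next two rolls (10+9) = 29. Cumulative: 136
Frame 9: STRIKE. 10 + next two rolls (9+0) = 19. Cumulative: 155
Frame 10: OPEN. Sum of all frame-10 rolls (9+0) = 9. Cumulative: 164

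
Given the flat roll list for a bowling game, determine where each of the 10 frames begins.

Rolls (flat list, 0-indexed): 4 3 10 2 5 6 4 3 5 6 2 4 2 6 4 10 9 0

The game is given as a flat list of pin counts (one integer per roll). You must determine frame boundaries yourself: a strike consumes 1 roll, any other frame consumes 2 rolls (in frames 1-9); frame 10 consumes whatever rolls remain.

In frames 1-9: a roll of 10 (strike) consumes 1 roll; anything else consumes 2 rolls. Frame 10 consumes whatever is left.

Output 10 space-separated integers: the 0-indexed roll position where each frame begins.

Answer: 0 2 3 5 7 9 11 13 15 16

Derivation:
Frame 1 starts at roll index 0: rolls=4,3 (sum=7), consumes 2 rolls
Frame 2 starts at roll index 2: roll=10 (strike), consumes 1 roll
Frame 3 starts at roll index 3: rolls=2,5 (sum=7), consumes 2 rolls
Frame 4 starts at roll index 5: rolls=6,4 (sum=10), consumes 2 rolls
Frame 5 starts at roll index 7: rolls=3,5 (sum=8), consumes 2 rolls
Frame 6 starts at roll index 9: rolls=6,2 (sum=8), consumes 2 rolls
Frame 7 starts at roll index 11: rolls=4,2 (sum=6), consumes 2 rolls
Frame 8 starts at roll index 13: rolls=6,4 (sum=10), consumes 2 rolls
Frame 9 starts at roll index 15: roll=10 (strike), consumes 1 roll
Frame 10 starts at roll index 16: 2 remaining rolls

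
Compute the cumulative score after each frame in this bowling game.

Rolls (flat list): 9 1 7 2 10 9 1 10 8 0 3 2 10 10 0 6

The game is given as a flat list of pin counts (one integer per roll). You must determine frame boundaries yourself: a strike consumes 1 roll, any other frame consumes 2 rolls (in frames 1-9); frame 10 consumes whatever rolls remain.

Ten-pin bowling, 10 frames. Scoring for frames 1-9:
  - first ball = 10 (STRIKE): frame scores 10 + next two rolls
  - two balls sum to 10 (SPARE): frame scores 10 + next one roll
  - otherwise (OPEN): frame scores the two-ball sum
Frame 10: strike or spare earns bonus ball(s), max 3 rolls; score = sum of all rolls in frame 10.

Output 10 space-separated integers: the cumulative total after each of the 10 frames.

Frame 1: SPARE (9+1=10). 10 + next roll (7) = 17. Cumulative: 17
Frame 2: OPEN (7+2=9). Cumulative: 26
Frame 3: STRIKE. 10 + next two rolls (9+1) = 20. Cumulative: 46
Frame 4: SPARE (9+1=10). 10 + next roll (10) = 20. Cumulative: 66
Frame 5: STRIKE. 10 + next two rolls (8+0) = 18. Cumulative: 84
Frame 6: OPEN (8+0=8). Cumulative: 92
Frame 7: OPEN (3+2=5). Cumulative: 97
Frame 8: STRIKE. 10 + next two rolls (10+0) = 20. Cumulative: 117
Frame 9: STRIKE. 10 + next two rolls (0+6) = 16. Cumulative: 133
Frame 10: OPEN. Sum of all frame-10 rolls (0+6) = 6. Cumulative: 139

Answer: 17 26 46 66 84 92 97 117 133 139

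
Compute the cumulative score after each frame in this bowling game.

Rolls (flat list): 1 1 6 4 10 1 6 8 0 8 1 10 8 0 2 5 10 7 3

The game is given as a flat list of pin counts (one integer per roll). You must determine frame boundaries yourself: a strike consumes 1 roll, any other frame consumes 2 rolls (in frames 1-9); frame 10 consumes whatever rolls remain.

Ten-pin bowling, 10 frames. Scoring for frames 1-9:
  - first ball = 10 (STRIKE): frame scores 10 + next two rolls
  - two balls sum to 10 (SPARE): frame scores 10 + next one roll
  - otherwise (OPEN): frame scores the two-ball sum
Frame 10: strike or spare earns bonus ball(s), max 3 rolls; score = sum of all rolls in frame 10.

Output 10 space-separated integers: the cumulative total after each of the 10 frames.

Answer: 2 22 39 46 54 63 81 89 96 116

Derivation:
Frame 1: OPEN (1+1=2). Cumulative: 2
Frame 2: SPARE (6+4=10). 10 + next roll (10) = 20. Cumulative: 22
Frame 3: STRIKE. 10 + next two rolls (1+6) = 17. Cumulative: 39
Frame 4: OPEN (1+6=7). Cumulative: 46
Frame 5: OPEN (8+0=8). Cumulative: 54
Frame 6: OPEN (8+1=9). Cumulative: 63
Frame 7: STRIKE. 10 + next two rolls (8+0) = 18. Cumulative: 81
Frame 8: OPEN (8+0=8). Cumulative: 89
Frame 9: OPEN (2+5=7). Cumulative: 96
Frame 10: STRIKE. Sum of all frame-10 rolls (10+7+3) = 20. Cumulative: 116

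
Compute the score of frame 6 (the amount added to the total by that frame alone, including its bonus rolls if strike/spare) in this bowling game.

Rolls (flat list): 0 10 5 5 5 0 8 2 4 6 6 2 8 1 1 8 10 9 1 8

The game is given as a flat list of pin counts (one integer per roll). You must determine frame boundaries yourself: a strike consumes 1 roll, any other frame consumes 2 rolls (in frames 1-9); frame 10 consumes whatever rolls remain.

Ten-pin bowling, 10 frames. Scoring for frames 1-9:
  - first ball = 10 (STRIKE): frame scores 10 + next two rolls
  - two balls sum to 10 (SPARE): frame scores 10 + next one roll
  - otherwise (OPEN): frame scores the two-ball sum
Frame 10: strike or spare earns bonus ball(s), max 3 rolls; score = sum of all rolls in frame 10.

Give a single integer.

Answer: 8

Derivation:
Frame 1: SPARE (0+10=10). 10 + next roll (5) = 15. Cumulative: 15
Frame 2: SPARE (5+5=10). 10 + next roll (5) = 15. Cumulative: 30
Frame 3: OPEN (5+0=5). Cumulative: 35
Frame 4: SPARE (8+2=10). 10 + next roll (4) = 14. Cumulative: 49
Frame 5: SPARE (4+6=10). 10 + next roll (6) = 16. Cumulative: 65
Frame 6: OPEN (6+2=8). Cumulative: 73
Frame 7: OPEN (8+1=9). Cumulative: 82
Frame 8: OPEN (1+8=9). Cumulative: 91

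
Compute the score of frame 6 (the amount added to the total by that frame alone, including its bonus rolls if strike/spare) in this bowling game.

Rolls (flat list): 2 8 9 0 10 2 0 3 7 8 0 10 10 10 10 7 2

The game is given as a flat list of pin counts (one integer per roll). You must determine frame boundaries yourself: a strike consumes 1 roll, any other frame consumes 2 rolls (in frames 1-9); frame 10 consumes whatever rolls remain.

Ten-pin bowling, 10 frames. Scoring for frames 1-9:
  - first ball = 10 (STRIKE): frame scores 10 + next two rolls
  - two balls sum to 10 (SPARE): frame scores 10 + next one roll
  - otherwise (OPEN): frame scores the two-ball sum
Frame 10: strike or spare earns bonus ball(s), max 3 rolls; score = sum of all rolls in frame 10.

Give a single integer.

Answer: 8

Derivation:
Frame 1: SPARE (2+8=10). 10 + next roll (9) = 19. Cumulative: 19
Frame 2: OPEN (9+0=9). Cumulative: 28
Frame 3: STRIKE. 10 + next two rolls (2+0) = 12. Cumulative: 40
Frame 4: OPEN (2+0=2). Cumulative: 42
Frame 5: SPARE (3+7=10). 10 + next roll (8) = 18. Cumulative: 60
Frame 6: OPEN (8+0=8). Cumulative: 68
Frame 7: STRIKE. 10 + next two rolls (10+10) = 30. Cumulative: 98
Frame 8: STRIKE. 10 + next two rolls (10+10) = 30. Cumulative: 128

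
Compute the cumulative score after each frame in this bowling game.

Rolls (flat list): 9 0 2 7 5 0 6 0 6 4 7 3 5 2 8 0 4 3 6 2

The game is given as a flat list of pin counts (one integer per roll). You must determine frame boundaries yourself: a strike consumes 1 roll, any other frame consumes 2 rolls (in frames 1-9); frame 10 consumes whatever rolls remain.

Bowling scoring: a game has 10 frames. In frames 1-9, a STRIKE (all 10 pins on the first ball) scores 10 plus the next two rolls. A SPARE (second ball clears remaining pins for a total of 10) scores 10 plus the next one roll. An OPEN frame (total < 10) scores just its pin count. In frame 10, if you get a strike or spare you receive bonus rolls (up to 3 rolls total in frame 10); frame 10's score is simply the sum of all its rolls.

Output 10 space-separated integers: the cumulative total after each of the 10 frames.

Answer: 9 18 23 29 46 61 68 76 83 91

Derivation:
Frame 1: OPEN (9+0=9). Cumulative: 9
Frame 2: OPEN (2+7=9). Cumulative: 18
Frame 3: OPEN (5+0=5). Cumulative: 23
Frame 4: OPEN (6+0=6). Cumulative: 29
Frame 5: SPARE (6+4=10). 10 + next roll (7) = 17. Cumulative: 46
Frame 6: SPARE (7+3=10). 10 + next roll (5) = 15. Cumulative: 61
Frame 7: OPEN (5+2=7). Cumulative: 68
Frame 8: OPEN (8+0=8). Cumulative: 76
Frame 9: OPEN (4+3=7). Cumulative: 83
Frame 10: OPEN. Sum of all frame-10 rolls (6+2) = 8. Cumulative: 91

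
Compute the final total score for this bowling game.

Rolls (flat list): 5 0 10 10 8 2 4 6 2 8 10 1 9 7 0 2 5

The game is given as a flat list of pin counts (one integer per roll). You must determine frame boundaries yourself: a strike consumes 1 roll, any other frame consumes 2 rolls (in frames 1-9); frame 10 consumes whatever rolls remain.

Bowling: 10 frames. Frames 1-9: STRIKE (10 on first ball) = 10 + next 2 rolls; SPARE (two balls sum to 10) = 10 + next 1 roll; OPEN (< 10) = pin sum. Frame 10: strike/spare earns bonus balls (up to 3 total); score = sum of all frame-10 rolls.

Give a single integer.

Answer: 150

Derivation:
Frame 1: OPEN (5+0=5). Cumulative: 5
Frame 2: STRIKE. 10 + next two rolls (10+8) = 28. Cumulative: 33
Frame 3: STRIKE. 10 + next two rolls (8+2) = 20. Cumulative: 53
Frame 4: SPARE (8+2=10). 10 + next roll (4) = 14. Cumulative: 67
Frame 5: SPARE (4+6=10). 10 + next roll (2) = 12. Cumulative: 79
Frame 6: SPARE (2+8=10). 10 + next roll (10) = 20. Cumulative: 99
Frame 7: STRIKE. 10 + next two rolls (1+9) = 20. Cumulative: 119
Frame 8: SPARE (1+9=10). 10 + next roll (7) = 17. Cumulative: 136
Frame 9: OPEN (7+0=7). Cumulative: 143
Frame 10: OPEN. Sum of all frame-10 rolls (2+5) = 7. Cumulative: 150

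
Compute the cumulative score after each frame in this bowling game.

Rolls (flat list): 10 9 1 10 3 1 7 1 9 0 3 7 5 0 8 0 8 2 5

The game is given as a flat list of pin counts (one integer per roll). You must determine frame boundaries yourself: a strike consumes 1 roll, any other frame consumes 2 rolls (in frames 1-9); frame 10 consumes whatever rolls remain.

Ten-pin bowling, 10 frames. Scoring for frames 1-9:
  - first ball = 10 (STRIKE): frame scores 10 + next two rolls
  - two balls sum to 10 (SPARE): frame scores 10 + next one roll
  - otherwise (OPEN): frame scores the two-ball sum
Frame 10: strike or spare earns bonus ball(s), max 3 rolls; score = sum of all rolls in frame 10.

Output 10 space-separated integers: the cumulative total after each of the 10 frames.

Answer: 20 40 54 58 66 75 90 95 103 118

Derivation:
Frame 1: STRIKE. 10 + next two rolls (9+1) = 20. Cumulative: 20
Frame 2: SPARE (9+1=10). 10 + next roll (10) = 20. Cumulative: 40
Frame 3: STRIKE. 10 + next two rolls (3+1) = 14. Cumulative: 54
Frame 4: OPEN (3+1=4). Cumulative: 58
Frame 5: OPEN (7+1=8). Cumulative: 66
Frame 6: OPEN (9+0=9). Cumulative: 75
Frame 7: SPARE (3+7=10). 10 + next roll (5) = 15. Cumulative: 90
Frame 8: OPEN (5+0=5). Cumulative: 95
Frame 9: OPEN (8+0=8). Cumulative: 103
Frame 10: SPARE. Sum of all frame-10 rolls (8+2+5) = 15. Cumulative: 118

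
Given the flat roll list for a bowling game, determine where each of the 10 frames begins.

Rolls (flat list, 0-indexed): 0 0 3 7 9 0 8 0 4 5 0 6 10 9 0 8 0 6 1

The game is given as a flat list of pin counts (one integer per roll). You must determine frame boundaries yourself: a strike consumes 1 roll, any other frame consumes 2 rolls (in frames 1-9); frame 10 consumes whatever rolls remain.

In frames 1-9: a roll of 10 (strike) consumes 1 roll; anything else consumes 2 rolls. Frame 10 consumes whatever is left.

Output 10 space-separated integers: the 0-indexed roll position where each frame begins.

Frame 1 starts at roll index 0: rolls=0,0 (sum=0), consumes 2 rolls
Frame 2 starts at roll index 2: rolls=3,7 (sum=10), consumes 2 rolls
Frame 3 starts at roll index 4: rolls=9,0 (sum=9), consumes 2 rolls
Frame 4 starts at roll index 6: rolls=8,0 (sum=8), consumes 2 rolls
Frame 5 starts at roll index 8: rolls=4,5 (sum=9), consumes 2 rolls
Frame 6 starts at roll index 10: rolls=0,6 (sum=6), consumes 2 rolls
Frame 7 starts at roll index 12: roll=10 (strike), consumes 1 roll
Frame 8 starts at roll index 13: rolls=9,0 (sum=9), consumes 2 rolls
Frame 9 starts at roll index 15: rolls=8,0 (sum=8), consumes 2 rolls
Frame 10 starts at roll index 17: 2 remaining rolls

Answer: 0 2 4 6 8 10 12 13 15 17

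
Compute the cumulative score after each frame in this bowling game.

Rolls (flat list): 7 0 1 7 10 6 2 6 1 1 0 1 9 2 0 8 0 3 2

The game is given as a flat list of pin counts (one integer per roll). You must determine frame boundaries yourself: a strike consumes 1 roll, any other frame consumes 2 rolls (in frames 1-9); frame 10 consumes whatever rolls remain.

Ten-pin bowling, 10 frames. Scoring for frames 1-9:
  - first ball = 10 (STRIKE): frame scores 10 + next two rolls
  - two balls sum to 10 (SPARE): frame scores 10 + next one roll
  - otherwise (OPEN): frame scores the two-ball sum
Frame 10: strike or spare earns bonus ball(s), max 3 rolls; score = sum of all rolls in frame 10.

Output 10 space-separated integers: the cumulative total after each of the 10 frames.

Frame 1: OPEN (7+0=7). Cumulative: 7
Frame 2: OPEN (1+7=8). Cumulative: 15
Frame 3: STRIKE. 10 + next two rolls (6+2) = 18. Cumulative: 33
Frame 4: OPEN (6+2=8). Cumulative: 41
Frame 5: OPEN (6+1=7). Cumulative: 48
Frame 6: OPEN (1+0=1). Cumulative: 49
Frame 7: SPARE (1+9=10). 10 + next roll (2) = 12. Cumulative: 61
Frame 8: OPEN (2+0=2). Cumulative: 63
Frame 9: OPEN (8+0=8). Cumulative: 71
Frame 10: OPEN. Sum of all frame-10 rolls (3+2) = 5. Cumulative: 76

Answer: 7 15 33 41 48 49 61 63 71 76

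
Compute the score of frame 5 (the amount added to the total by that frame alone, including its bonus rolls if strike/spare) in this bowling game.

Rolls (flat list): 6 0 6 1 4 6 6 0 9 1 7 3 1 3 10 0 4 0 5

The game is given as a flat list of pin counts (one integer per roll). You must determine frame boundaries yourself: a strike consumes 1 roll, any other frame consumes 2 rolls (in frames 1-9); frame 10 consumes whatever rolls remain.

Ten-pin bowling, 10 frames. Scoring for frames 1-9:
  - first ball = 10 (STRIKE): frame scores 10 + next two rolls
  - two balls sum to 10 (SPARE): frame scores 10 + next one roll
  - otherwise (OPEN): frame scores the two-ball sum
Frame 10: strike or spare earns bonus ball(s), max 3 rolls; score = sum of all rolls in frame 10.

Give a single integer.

Frame 1: OPEN (6+0=6). Cumulative: 6
Frame 2: OPEN (6+1=7). Cumulative: 13
Frame 3: SPARE (4+6=10). 10 + next roll (6) = 16. Cumulative: 29
Frame 4: OPEN (6+0=6). Cumulative: 35
Frame 5: SPARE (9+1=10). 10 + next roll (7) = 17. Cumulative: 52
Frame 6: SPARE (7+3=10). 10 + next roll (1) = 11. Cumulative: 63
Frame 7: OPEN (1+3=4). Cumulative: 67

Answer: 17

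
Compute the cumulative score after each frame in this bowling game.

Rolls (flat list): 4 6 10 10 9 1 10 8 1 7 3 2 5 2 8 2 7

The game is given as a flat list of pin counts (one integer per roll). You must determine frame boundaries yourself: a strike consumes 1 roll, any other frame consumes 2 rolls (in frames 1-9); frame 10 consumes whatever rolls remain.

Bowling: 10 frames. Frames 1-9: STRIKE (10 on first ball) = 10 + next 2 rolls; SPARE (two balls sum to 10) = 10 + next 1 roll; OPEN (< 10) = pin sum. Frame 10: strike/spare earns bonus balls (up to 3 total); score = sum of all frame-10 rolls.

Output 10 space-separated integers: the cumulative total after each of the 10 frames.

Frame 1: SPARE (4+6=10). 10 + next roll (10) = 20. Cumulative: 20
Frame 2: STRIKE. 10 + next two rolls (10+9) = 29. Cumulative: 49
Frame 3: STRIKE. 10 + next two rolls (9+1) = 20. Cumulative: 69
Frame 4: SPARE (9+1=10). 10 + next roll (10) = 20. Cumulative: 89
Frame 5: STRIKE. 10 + next two rolls (8+1) = 19. Cumulative: 108
Frame 6: OPEN (8+1=9). Cumulative: 117
Frame 7: SPARE (7+3=10). 10 + next roll (2) = 12. Cumulative: 129
Frame 8: OPEN (2+5=7). Cumulative: 136
Frame 9: SPARE (2+8=10). 10 + next roll (2) = 12. Cumulative: 148
Frame 10: OPEN. Sum of all frame-10 rolls (2+7) = 9. Cumulative: 157

Answer: 20 49 69 89 108 117 129 136 148 157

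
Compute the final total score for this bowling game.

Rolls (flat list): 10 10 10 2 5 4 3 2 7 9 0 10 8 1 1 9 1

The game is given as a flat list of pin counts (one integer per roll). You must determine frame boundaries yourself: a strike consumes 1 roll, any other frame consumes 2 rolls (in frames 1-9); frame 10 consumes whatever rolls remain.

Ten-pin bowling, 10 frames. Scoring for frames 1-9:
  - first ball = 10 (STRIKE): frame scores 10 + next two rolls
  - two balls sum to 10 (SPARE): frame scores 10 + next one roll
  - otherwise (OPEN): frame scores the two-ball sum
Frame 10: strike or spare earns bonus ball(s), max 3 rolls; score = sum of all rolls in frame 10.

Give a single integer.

Frame 1: STRIKE. 10 + next two rolls (10+10) = 30. Cumulative: 30
Frame 2: STRIKE. 10 + next two rolls (10+2) = 22. Cumulative: 52
Frame 3: STRIKE. 10 + next two rolls (2+5) = 17. Cumulative: 69
Frame 4: OPEN (2+5=7). Cumulative: 76
Frame 5: OPEN (4+3=7). Cumulative: 83
Frame 6: OPEN (2+7=9). Cumulative: 92
Frame 7: OPEN (9+0=9). Cumulative: 101
Frame 8: STRIKE. 10 + next two rolls (8+1) = 19. Cumulative: 120
Frame 9: OPEN (8+1=9). Cumulative: 129
Frame 10: SPARE. Sum of all frame-10 rolls (1+9+1) = 11. Cumulative: 140

Answer: 140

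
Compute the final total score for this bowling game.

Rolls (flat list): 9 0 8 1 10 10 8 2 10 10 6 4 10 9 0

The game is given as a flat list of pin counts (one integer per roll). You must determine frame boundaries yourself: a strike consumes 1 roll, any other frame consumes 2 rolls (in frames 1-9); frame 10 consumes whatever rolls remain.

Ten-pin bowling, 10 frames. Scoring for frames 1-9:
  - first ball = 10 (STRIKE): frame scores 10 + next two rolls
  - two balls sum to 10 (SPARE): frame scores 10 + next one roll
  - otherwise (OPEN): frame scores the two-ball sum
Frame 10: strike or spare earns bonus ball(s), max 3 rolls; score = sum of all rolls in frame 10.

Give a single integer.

Frame 1: OPEN (9+0=9). Cumulative: 9
Frame 2: OPEN (8+1=9). Cumulative: 18
Frame 3: STRIKE. 10 + next two rolls (10+8) = 28. Cumulative: 46
Frame 4: STRIKE. 10 + next two rolls (8+2) = 20. Cumulative: 66
Frame 5: SPARE (8+2=10). 10 + next roll (10) = 20. Cumulative: 86
Frame 6: STRIKE. 10 + next two rolls (10+6) = 26. Cumulative: 112
Frame 7: STRIKE. 10 + next two rolls (6+4) = 20. Cumulative: 132
Frame 8: SPARE (6+4=10). 10 + next roll (10) = 20. Cumulative: 152
Frame 9: STRIKE. 10 + next two rolls (9+0) = 19. Cumulative: 171
Frame 10: OPEN. Sum of all frame-10 rolls (9+0) = 9. Cumulative: 180

Answer: 180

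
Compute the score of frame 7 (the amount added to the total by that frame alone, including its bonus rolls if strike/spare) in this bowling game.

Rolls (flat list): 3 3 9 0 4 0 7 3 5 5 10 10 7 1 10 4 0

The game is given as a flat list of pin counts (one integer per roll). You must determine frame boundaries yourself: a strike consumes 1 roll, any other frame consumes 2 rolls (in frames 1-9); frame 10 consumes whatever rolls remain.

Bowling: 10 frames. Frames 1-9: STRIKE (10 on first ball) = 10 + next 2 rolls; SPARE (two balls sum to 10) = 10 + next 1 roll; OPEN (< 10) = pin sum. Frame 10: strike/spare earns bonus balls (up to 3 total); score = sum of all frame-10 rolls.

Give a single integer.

Frame 1: OPEN (3+3=6). Cumulative: 6
Frame 2: OPEN (9+0=9). Cumulative: 15
Frame 3: OPEN (4+0=4). Cumulative: 19
Frame 4: SPARE (7+3=10). 10 + next roll (5) = 15. Cumulative: 34
Frame 5: SPARE (5+5=10). 10 + next roll (10) = 20. Cumulative: 54
Frame 6: STRIKE. 10 + next two rolls (10+7) = 27. Cumulative: 81
Frame 7: STRIKE. 10 + next two rolls (7+1) = 18. Cumulative: 99
Frame 8: OPEN (7+1=8). Cumulative: 107
Frame 9: STRIKE. 10 + next two rolls (4+0) = 14. Cumulative: 121

Answer: 18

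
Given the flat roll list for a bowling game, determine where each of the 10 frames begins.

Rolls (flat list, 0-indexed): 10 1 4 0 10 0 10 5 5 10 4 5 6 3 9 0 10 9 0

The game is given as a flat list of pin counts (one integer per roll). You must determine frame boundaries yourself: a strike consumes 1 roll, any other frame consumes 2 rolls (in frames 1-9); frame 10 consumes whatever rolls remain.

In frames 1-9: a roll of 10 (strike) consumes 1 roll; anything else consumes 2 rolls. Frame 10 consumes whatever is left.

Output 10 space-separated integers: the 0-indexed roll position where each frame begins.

Answer: 0 1 3 5 7 9 10 12 14 16

Derivation:
Frame 1 starts at roll index 0: roll=10 (strike), consumes 1 roll
Frame 2 starts at roll index 1: rolls=1,4 (sum=5), consumes 2 rolls
Frame 3 starts at roll index 3: rolls=0,10 (sum=10), consumes 2 rolls
Frame 4 starts at roll index 5: rolls=0,10 (sum=10), consumes 2 rolls
Frame 5 starts at roll index 7: rolls=5,5 (sum=10), consumes 2 rolls
Frame 6 starts at roll index 9: roll=10 (strike), consumes 1 roll
Frame 7 starts at roll index 10: rolls=4,5 (sum=9), consumes 2 rolls
Frame 8 starts at roll index 12: rolls=6,3 (sum=9), consumes 2 rolls
Frame 9 starts at roll index 14: rolls=9,0 (sum=9), consumes 2 rolls
Frame 10 starts at roll index 16: 3 remaining rolls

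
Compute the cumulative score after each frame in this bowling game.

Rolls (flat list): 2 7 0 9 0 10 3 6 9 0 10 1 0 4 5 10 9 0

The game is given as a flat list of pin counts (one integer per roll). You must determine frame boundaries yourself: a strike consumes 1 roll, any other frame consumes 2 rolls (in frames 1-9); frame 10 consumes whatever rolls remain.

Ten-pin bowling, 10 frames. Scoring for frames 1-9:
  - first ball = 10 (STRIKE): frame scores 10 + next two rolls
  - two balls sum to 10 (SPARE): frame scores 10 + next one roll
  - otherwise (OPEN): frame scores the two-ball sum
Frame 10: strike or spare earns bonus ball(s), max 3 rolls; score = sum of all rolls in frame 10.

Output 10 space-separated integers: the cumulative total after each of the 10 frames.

Answer: 9 18 31 40 49 60 61 70 89 98

Derivation:
Frame 1: OPEN (2+7=9). Cumulative: 9
Frame 2: OPEN (0+9=9). Cumulative: 18
Frame 3: SPARE (0+10=10). 10 + next roll (3) = 13. Cumulative: 31
Frame 4: OPEN (3+6=9). Cumulative: 40
Frame 5: OPEN (9+0=9). Cumulative: 49
Frame 6: STRIKE. 10 + next two rolls (1+0) = 11. Cumulative: 60
Frame 7: OPEN (1+0=1). Cumulative: 61
Frame 8: OPEN (4+5=9). Cumulative: 70
Frame 9: STRIKE. 10 + next two rolls (9+0) = 19. Cumulative: 89
Frame 10: OPEN. Sum of all frame-10 rolls (9+0) = 9. Cumulative: 98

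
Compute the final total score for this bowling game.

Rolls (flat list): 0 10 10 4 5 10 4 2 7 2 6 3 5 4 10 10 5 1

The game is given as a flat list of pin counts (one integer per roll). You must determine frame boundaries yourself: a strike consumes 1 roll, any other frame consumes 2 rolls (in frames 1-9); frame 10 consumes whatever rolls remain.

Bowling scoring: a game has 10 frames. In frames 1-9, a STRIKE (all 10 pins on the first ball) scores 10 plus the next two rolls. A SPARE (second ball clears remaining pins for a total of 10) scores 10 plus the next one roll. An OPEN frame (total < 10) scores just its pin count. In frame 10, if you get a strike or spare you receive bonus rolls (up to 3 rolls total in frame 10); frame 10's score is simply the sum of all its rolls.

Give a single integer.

Frame 1: SPARE (0+10=10). 10 + next roll (10) = 20. Cumulative: 20
Frame 2: STRIKE. 10 + next two rolls (4+5) = 19. Cumulative: 39
Frame 3: OPEN (4+5=9). Cumulative: 48
Frame 4: STRIKE. 10 + next two rolls (4+2) = 16. Cumulative: 64
Frame 5: OPEN (4+2=6). Cumulative: 70
Frame 6: OPEN (7+2=9). Cumulative: 79
Frame 7: OPEN (6+3=9). Cumulative: 88
Frame 8: OPEN (5+4=9). Cumulative: 97
Frame 9: STRIKE. 10 + next two rolls (10+5) = 25. Cumulative: 122
Frame 10: STRIKE. Sum of all frame-10 rolls (10+5+1) = 16. Cumulative: 138

Answer: 138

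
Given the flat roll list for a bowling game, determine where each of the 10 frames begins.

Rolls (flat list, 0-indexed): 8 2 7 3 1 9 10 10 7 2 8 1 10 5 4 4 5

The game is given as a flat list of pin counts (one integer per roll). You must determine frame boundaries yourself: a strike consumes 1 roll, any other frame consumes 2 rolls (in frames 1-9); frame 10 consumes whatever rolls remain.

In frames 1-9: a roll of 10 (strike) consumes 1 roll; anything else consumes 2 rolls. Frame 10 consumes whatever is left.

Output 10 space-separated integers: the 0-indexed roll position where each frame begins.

Answer: 0 2 4 6 7 8 10 12 13 15

Derivation:
Frame 1 starts at roll index 0: rolls=8,2 (sum=10), consumes 2 rolls
Frame 2 starts at roll index 2: rolls=7,3 (sum=10), consumes 2 rolls
Frame 3 starts at roll index 4: rolls=1,9 (sum=10), consumes 2 rolls
Frame 4 starts at roll index 6: roll=10 (strike), consumes 1 roll
Frame 5 starts at roll index 7: roll=10 (strike), consumes 1 roll
Frame 6 starts at roll index 8: rolls=7,2 (sum=9), consumes 2 rolls
Frame 7 starts at roll index 10: rolls=8,1 (sum=9), consumes 2 rolls
Frame 8 starts at roll index 12: roll=10 (strike), consumes 1 roll
Frame 9 starts at roll index 13: rolls=5,4 (sum=9), consumes 2 rolls
Frame 10 starts at roll index 15: 2 remaining rolls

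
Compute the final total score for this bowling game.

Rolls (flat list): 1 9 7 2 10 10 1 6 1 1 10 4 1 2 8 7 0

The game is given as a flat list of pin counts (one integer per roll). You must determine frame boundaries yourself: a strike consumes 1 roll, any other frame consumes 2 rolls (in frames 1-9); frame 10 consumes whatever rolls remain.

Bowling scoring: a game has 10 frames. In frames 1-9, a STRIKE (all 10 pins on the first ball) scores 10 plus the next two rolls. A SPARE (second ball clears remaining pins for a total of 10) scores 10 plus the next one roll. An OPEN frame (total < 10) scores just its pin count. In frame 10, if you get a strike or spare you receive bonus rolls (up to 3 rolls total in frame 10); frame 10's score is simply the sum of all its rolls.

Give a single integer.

Answer: 117

Derivation:
Frame 1: SPARE (1+9=10). 10 + next roll (7) = 17. Cumulative: 17
Frame 2: OPEN (7+2=9). Cumulative: 26
Frame 3: STRIKE. 10 + next two rolls (10+1) = 21. Cumulative: 47
Frame 4: STRIKE. 10 + next two rolls (1+6) = 17. Cumulative: 64
Frame 5: OPEN (1+6=7). Cumulative: 71
Frame 6: OPEN (1+1=2). Cumulative: 73
Frame 7: STRIKE. 10 + next two rolls (4+1) = 15. Cumulative: 88
Frame 8: OPEN (4+1=5). Cumulative: 93
Frame 9: SPARE (2+8=10). 10 + next roll (7) = 17. Cumulative: 110
Frame 10: OPEN. Sum of all frame-10 rolls (7+0) = 7. Cumulative: 117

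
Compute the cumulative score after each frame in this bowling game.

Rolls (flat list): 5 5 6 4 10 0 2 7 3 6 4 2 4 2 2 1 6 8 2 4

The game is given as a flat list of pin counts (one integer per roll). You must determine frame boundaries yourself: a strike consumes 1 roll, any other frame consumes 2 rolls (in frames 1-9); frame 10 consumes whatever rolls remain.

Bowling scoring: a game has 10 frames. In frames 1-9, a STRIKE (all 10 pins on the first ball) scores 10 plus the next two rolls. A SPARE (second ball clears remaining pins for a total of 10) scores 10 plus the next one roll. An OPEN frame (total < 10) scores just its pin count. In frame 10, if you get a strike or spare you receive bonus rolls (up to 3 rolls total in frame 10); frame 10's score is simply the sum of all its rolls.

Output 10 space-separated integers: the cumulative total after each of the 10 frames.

Answer: 16 36 48 50 66 78 84 88 95 109

Derivation:
Frame 1: SPARE (5+5=10). 10 + next roll (6) = 16. Cumulative: 16
Frame 2: SPARE (6+4=10). 10 + next roll (10) = 20. Cumulative: 36
Frame 3: STRIKE. 10 + next two rolls (0+2) = 12. Cumulative: 48
Frame 4: OPEN (0+2=2). Cumulative: 50
Frame 5: SPARE (7+3=10). 10 + next roll (6) = 16. Cumulative: 66
Frame 6: SPARE (6+4=10). 10 + next roll (2) = 12. Cumulative: 78
Frame 7: OPEN (2+4=6). Cumulative: 84
Frame 8: OPEN (2+2=4). Cumulative: 88
Frame 9: OPEN (1+6=7). Cumulative: 95
Frame 10: SPARE. Sum of all frame-10 rolls (8+2+4) = 14. Cumulative: 109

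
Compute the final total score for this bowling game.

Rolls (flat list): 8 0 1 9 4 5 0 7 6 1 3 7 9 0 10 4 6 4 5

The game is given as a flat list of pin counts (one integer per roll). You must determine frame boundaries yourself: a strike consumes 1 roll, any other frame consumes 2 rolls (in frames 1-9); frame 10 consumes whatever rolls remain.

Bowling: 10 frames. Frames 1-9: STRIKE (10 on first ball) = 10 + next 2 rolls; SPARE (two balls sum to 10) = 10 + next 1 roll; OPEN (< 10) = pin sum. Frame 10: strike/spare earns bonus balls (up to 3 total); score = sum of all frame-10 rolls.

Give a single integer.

Answer: 116

Derivation:
Frame 1: OPEN (8+0=8). Cumulative: 8
Frame 2: SPARE (1+9=10). 10 + next roll (4) = 14. Cumulative: 22
Frame 3: OPEN (4+5=9). Cumulative: 31
Frame 4: OPEN (0+7=7). Cumulative: 38
Frame 5: OPEN (6+1=7). Cumulative: 45
Frame 6: SPARE (3+7=10). 10 + next roll (9) = 19. Cumulative: 64
Frame 7: OPEN (9+0=9). Cumulative: 73
Frame 8: STRIKE. 10 + next two rolls (4+6) = 20. Cumulative: 93
Frame 9: SPARE (4+6=10). 10 + next roll (4) = 14. Cumulative: 107
Frame 10: OPEN. Sum of all frame-10 rolls (4+5) = 9. Cumulative: 116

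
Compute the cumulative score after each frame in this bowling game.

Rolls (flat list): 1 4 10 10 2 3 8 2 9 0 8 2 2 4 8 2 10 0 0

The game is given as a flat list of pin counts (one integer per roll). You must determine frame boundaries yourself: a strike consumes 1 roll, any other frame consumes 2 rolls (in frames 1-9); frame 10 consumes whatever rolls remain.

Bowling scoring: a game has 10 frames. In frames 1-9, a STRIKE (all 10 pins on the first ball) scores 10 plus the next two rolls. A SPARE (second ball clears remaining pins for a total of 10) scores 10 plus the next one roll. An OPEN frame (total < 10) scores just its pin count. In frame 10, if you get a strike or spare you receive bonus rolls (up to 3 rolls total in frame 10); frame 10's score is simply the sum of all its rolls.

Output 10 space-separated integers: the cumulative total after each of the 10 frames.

Frame 1: OPEN (1+4=5). Cumulative: 5
Frame 2: STRIKE. 10 + next two rolls (10+2) = 22. Cumulative: 27
Frame 3: STRIKE. 10 + next two rolls (2+3) = 15. Cumulative: 42
Frame 4: OPEN (2+3=5). Cumulative: 47
Frame 5: SPARE (8+2=10). 10 + next roll (9) = 19. Cumulative: 66
Frame 6: OPEN (9+0=9). Cumulative: 75
Frame 7: SPARE (8+2=10). 10 + next roll (2) = 12. Cumulative: 87
Frame 8: OPEN (2+4=6). Cumulative: 93
Frame 9: SPARE (8+2=10). 10 + next roll (10) = 20. Cumulative: 113
Frame 10: STRIKE. Sum of all frame-10 rolls (10+0+0) = 10. Cumulative: 123

Answer: 5 27 42 47 66 75 87 93 113 123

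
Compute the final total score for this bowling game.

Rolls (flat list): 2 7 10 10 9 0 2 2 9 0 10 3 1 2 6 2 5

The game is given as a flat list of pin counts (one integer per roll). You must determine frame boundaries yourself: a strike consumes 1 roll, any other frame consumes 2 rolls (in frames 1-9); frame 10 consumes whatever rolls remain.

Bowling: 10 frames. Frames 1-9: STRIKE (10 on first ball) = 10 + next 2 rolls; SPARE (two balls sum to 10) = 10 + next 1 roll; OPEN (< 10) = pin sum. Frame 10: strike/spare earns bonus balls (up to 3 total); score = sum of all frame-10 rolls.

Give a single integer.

Answer: 112

Derivation:
Frame 1: OPEN (2+7=9). Cumulative: 9
Frame 2: STRIKE. 10 + next two rolls (10+9) = 29. Cumulative: 38
Frame 3: STRIKE. 10 + next two rolls (9+0) = 19. Cumulative: 57
Frame 4: OPEN (9+0=9). Cumulative: 66
Frame 5: OPEN (2+2=4). Cumulative: 70
Frame 6: OPEN (9+0=9). Cumulative: 79
Frame 7: STRIKE. 10 + next two rolls (3+1) = 14. Cumulative: 93
Frame 8: OPEN (3+1=4). Cumulative: 97
Frame 9: OPEN (2+6=8). Cumulative: 105
Frame 10: OPEN. Sum of all frame-10 rolls (2+5) = 7. Cumulative: 112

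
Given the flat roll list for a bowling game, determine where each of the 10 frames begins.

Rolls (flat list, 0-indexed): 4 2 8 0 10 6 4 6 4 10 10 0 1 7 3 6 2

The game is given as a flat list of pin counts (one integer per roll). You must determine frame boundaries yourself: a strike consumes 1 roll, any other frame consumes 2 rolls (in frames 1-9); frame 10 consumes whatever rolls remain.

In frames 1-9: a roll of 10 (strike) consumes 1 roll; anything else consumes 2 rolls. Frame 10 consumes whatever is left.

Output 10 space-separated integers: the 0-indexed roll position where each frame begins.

Frame 1 starts at roll index 0: rolls=4,2 (sum=6), consumes 2 rolls
Frame 2 starts at roll index 2: rolls=8,0 (sum=8), consumes 2 rolls
Frame 3 starts at roll index 4: roll=10 (strike), consumes 1 roll
Frame 4 starts at roll index 5: rolls=6,4 (sum=10), consumes 2 rolls
Frame 5 starts at roll index 7: rolls=6,4 (sum=10), consumes 2 rolls
Frame 6 starts at roll index 9: roll=10 (strike), consumes 1 roll
Frame 7 starts at roll index 10: roll=10 (strike), consumes 1 roll
Frame 8 starts at roll index 11: rolls=0,1 (sum=1), consumes 2 rolls
Frame 9 starts at roll index 13: rolls=7,3 (sum=10), consumes 2 rolls
Frame 10 starts at roll index 15: 2 remaining rolls

Answer: 0 2 4 5 7 9 10 11 13 15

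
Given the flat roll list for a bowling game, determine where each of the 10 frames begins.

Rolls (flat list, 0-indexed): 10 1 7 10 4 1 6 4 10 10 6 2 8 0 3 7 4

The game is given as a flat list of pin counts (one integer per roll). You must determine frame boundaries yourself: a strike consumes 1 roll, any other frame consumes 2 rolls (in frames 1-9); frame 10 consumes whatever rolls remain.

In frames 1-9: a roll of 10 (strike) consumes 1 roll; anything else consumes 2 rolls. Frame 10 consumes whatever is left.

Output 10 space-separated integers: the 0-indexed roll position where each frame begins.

Frame 1 starts at roll index 0: roll=10 (strike), consumes 1 roll
Frame 2 starts at roll index 1: rolls=1,7 (sum=8), consumes 2 rolls
Frame 3 starts at roll index 3: roll=10 (strike), consumes 1 roll
Frame 4 starts at roll index 4: rolls=4,1 (sum=5), consumes 2 rolls
Frame 5 starts at roll index 6: rolls=6,4 (sum=10), consumes 2 rolls
Frame 6 starts at roll index 8: roll=10 (strike), consumes 1 roll
Frame 7 starts at roll index 9: roll=10 (strike), consumes 1 roll
Frame 8 starts at roll index 10: rolls=6,2 (sum=8), consumes 2 rolls
Frame 9 starts at roll index 12: rolls=8,0 (sum=8), consumes 2 rolls
Frame 10 starts at roll index 14: 3 remaining rolls

Answer: 0 1 3 4 6 8 9 10 12 14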